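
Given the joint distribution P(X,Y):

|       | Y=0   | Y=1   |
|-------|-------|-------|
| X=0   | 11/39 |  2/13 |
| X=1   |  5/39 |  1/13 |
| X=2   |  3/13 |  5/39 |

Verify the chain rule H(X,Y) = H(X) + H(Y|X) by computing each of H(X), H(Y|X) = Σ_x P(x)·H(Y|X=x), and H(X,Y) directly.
H(X) = 1.5216 bits, H(Y|X) = 0.9416 bits, H(X,Y) = 2.4632 bits

Marginal of X (row sums):
  P(X=0) = 11/39 + 2/13 = 17/39
  P(X=1) = 5/39 + 1/13 = 8/39
  P(X=2) = 3/13 + 5/39 = 14/39
H(X) = -[(17/39)·log₂(17/39) + (8/39)·log₂(8/39) + (14/39)·log₂(14/39)]
  = 0.52218 + 0.46880 + 0.53058 = 1.5216 bits

H(Y|X) = Σ_x P(x)·H(Y|X=x):
  X=0: P(X=0) = 17/39, P(Y|X=0) = (11/17, 6/17) → H(Y|X=0) = 0.93667
  X=1: P(X=1) = 8/39, P(Y|X=1) = (5/8, 3/8) → H(Y|X=1) = 0.95443
  X=2: P(X=2) = 14/39, P(Y|X=2) = (9/14, 5/14) → H(Y|X=2) = 0.94029
H(Y|X) = (17/39)·0.93667 + (8/39)·0.95443 + (14/39)·0.94029 = 0.9416 bits

H(X,Y) = -Σ_{x,y} P(x,y) log₂ P(x,y). Per-cell terms -P(x,y)·log₂P(x,y):
  X=0: 0.51502, 0.41545
  X=1: 0.37993, 0.28465
  X=2: 0.48819, 0.37993
Sum of the 6 terms: H(X,Y) = 2.4632 bits

Chain rule check:
  H(X) + H(Y|X) = 1.5216 + 0.9416 = 2.4632 bits
  H(X,Y) = 2.4632 bits
✓ Chain rule verified.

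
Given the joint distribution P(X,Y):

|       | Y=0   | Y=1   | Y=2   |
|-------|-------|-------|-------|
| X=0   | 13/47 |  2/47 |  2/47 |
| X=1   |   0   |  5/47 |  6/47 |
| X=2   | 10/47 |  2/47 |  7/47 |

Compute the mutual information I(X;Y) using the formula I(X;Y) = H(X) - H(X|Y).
0.3348 bits

I(X;Y) = H(X) - H(X|Y)

Marginal of X (row sums):
  P(X=0) = 13/47 + 2/47 + 2/47 = 17/47
  P(X=1) = 0 + 5/47 + 6/47 = 11/47
  P(X=2) = 10/47 + 2/47 + 7/47 = 19/47
H(X) = -[(17/47)·log₂(17/47) + (11/47)·log₂(11/47) + (19/47)·log₂(19/47)]
  = 0.53066 + 0.49036 + 0.52822 = 1.54924 bits

Marginal of Y (column sums):
  P(Y=0) = 13/47 + 0 + 10/47 = 23/47
  P(Y=1) = 2/47 + 5/47 + 2/47 = 9/47
  P(Y=2) = 2/47 + 6/47 + 7/47 = 15/47
H(X|Y) = Σ_y P(y)·H(X|Y=y):
  Y=0: P(Y=0) = 23/47, P(X|Y=0) = (13/23, 0, 10/23) → H(X|Y=0) = 0.98769
  Y=1: P(Y=1) = 9/47, P(X|Y=1) = (2/9, 5/9, 2/9) → H(X|Y=1) = 1.43552
  Y=2: P(Y=2) = 15/47, P(X|Y=2) = (2/15, 2/5, 7/15) → H(X|Y=2) = 1.42947
H(X|Y) = (23/47)·0.98769 + (9/47)·1.43552 + (15/47)·1.42947 = 1.21444 bits

I(X;Y) = H(X) - H(X|Y) = 1.54924 - 1.21444 = 0.3348 bits

Cross-check via I(X;Y) = H(X) + H(Y) - H(X,Y): computing H(Y) from the column sums and H(X,Y) from the 9 cells in the same way gives H(Y) = 1.48704 bits and H(X,Y) = 2.70148 bits, so
I(X;Y) = 1.54924 + 1.48704 - 2.70148 = 0.3348 bits ✓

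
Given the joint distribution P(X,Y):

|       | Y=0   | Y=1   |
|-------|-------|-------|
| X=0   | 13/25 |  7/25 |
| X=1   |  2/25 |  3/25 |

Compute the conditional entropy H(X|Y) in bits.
0.6924 bits

H(X|Y) = H(X,Y) - H(Y)

H(X,Y) = -Σ_{x,y} P(x,y) log₂ P(x,y). Per-cell terms -P(x,y)·log₂P(x,y):
  X=0: 0.4906, 0.5142
  X=1: 0.2915, 0.3671
Sum of the 4 terms: H(X,Y) = 1.6634 bits

Marginal of Y (column sums):
  P(Y=0) = 13/25 + 2/25 = 3/5
  P(Y=1) = 7/25 + 3/25 = 2/5
H(Y) = -[(3/5)·log₂(3/5) + (2/5)·log₂(2/5)]
  = 0.4422 + 0.5288 = 0.9710 bits

H(X|Y) = H(X,Y) - H(Y) = 1.6634 - 0.9710 = 0.6924 bits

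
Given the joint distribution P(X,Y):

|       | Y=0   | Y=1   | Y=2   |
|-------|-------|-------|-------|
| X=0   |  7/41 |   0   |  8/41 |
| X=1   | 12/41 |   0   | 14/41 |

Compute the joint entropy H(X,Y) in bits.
1.9436 bits

H(X,Y) = -Σ_{x,y} P(x,y) log₂ P(x,y). Per-cell terms -P(x,y)·log₂P(x,y):
  X=0: 0.43540, 0.00000, 0.46001
  X=1: 0.51881, 0.00000, 0.52934
  (cells with P = 0 contribute 0)
Sum of the 6 terms: H(X,Y) = 1.9436 bits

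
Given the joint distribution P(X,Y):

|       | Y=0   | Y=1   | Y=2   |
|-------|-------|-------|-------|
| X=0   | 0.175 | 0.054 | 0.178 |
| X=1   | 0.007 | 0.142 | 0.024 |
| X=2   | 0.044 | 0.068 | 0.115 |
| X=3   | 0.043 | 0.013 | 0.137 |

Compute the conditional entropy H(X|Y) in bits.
1.6404 bits

H(X|Y) = H(X,Y) - H(Y)

H(X,Y) = -Σ_{x,y} P(x,y) log₂ P(x,y). Per-cell terms -P(x,y)·log₂P(x,y):
  X=0: 0.44005, 0.22739, 0.44323
  X=1: 0.05011, 0.39988, 0.12914
  X=2: 0.19828, 0.26373, 0.35883
  X=3: 0.19520, 0.08145, 0.39288
Sum of the 12 terms: H(X,Y) = 3.1802 bits

Marginal of Y (column sums):
  P(Y=0) = 0.175 + 0.007 + 0.044 + 0.043 = 0.269
  P(Y=1) = 0.054 + 0.142 + 0.068 + 0.013 = 0.277
  P(Y=2) = 0.178 + 0.024 + 0.115 + 0.137 = 0.454
H(Y) = -[0.269·log₂(0.269) + 0.277·log₂(0.277) + 0.454·log₂(0.454)]
  = 0.50957 + 0.51302 + 0.51721 = 1.5398 bits

H(X|Y) = H(X,Y) - H(Y) = 3.1802 - 1.5398 = 1.6404 bits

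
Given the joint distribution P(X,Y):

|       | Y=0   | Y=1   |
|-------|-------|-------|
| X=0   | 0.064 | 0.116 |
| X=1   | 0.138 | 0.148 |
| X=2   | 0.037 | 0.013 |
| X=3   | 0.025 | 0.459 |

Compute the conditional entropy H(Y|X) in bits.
0.6381 bits

H(Y|X) = H(X,Y) - H(X)

H(X,Y) = -Σ_{x,y} P(x,y) log₂ P(x,y). Per-cell terms -P(x,y)·log₂P(x,y):
  X=0: 0.25381, 0.36051
  X=1: 0.39430, 0.40794
  X=2: 0.17598, 0.08145
  X=3: 0.13305, 0.51566
Sum of the 8 terms: H(X,Y) = 2.3227 bits

Marginal of X (row sums):
  P(X=0) = 0.064 + 0.116 = 0.180
  P(X=1) = 0.138 + 0.148 = 0.286
  P(X=2) = 0.037 + 0.013 = 0.050
  P(X=3) = 0.025 + 0.459 = 0.484
H(X) = -[0.180·log₂(0.180) + 0.286·log₂(0.286) + 0.050·log₂(0.050) + 0.484·log₂(0.484)]
  = 0.44531 + 0.51649 + 0.21610 + 0.50671 = 1.6846 bits

H(Y|X) = H(X,Y) - H(X) = 2.3227 - 1.6846 = 0.6381 bits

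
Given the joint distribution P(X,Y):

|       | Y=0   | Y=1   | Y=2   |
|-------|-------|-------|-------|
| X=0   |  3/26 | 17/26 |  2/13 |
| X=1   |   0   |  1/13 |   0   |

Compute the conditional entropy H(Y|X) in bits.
1.0691 bits

H(Y|X) = H(X,Y) - H(X)

H(X,Y) = -Σ_{x,y} P(x,y) log₂ P(x,y). Per-cell terms -P(x,y)·log₂P(x,y):
  X=0: 0.35948, 0.40079, 0.41545
  X=1: 0.00000, 0.28465, 0.00000
  (cells with P = 0 contribute 0)
Sum of the 6 terms: H(X,Y) = 1.46037 bits

Marginal of X (row sums):
  P(X=0) = 3/26 + 17/26 + 2/13 = 12/13
  P(X=1) = 0 + 1/13 + 0 = 1/13
H(X) = -[(12/13)·log₂(12/13) + (1/13)·log₂(1/13)]
  = 0.10659 + 0.28465 = 0.39124 bits

H(Y|X) = H(X,Y) - H(X) = 1.46037 - 0.39124 = 1.0691 bits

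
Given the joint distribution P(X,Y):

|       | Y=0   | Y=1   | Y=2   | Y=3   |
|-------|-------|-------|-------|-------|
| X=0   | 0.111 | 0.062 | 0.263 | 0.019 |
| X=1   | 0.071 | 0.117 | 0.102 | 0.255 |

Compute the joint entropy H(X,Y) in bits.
2.6879 bits

H(X,Y) = -Σ_{x,y} P(x,y) log₂ P(x,y). Per-cell terms -P(x,y)·log₂P(x,y):
  X=0: 0.35202, 0.24872, 0.50677, 0.10864
  X=1: 0.27094, 0.36216, 0.33592, 0.50271
Sum of the 8 terms: H(X,Y) = 2.6879 bits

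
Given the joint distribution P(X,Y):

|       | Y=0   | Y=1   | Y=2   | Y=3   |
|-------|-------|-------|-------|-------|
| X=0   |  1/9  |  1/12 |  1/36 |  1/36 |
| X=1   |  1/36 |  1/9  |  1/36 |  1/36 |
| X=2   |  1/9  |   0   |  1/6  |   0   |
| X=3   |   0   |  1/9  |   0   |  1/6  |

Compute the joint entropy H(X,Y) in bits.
3.2873 bits

H(X,Y) = -Σ_{x,y} P(x,y) log₂ P(x,y). Per-cell terms -P(x,y)·log₂P(x,y):
  X=0: 0.35221, 0.29875, 0.14361, 0.14361
  X=1: 0.14361, 0.35221, 0.14361, 0.14361
  X=2: 0.35221, 0.00000, 0.43083, 0.00000
  X=3: 0.00000, 0.35221, 0.00000, 0.43083
  (cells with P = 0 contribute 0)
Sum of the 16 terms: H(X,Y) = 3.2873 bits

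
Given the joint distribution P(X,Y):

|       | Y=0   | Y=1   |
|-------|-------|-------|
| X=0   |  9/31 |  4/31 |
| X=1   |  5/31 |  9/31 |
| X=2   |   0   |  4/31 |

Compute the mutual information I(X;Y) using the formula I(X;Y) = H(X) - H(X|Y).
0.1952 bits

I(X;Y) = H(X) - H(X|Y)

Marginal of X (row sums):
  P(X=0) = 9/31 + 4/31 = 13/31
  P(X=1) = 5/31 + 9/31 = 14/31
  P(X=2) = 0 + 4/31 = 4/31
H(X) = -[(13/31)·log₂(13/31) + (14/31)·log₂(14/31) + (4/31)·log₂(4/31)]
  = 0.525769 + 0.517928 + 0.381187 = 1.424884 bits

Marginal of Y (column sums):
  P(Y=0) = 9/31 + 5/31 + 0 = 14/31
  P(Y=1) = 4/31 + 9/31 + 4/31 = 17/31
H(X|Y) = Σ_y P(y)·H(X|Y=y):
  Y=0: P(Y=0) = 14/31, P(X|Y=0) = (9/14, 5/14, 0) → H(X|Y=0) = 0.940286
  Y=1: P(Y=1) = 17/31, P(X|Y=1) = (4/17, 9/17, 4/17) → H(X|Y=1) = 1.468091
H(X|Y) = (14/31)·0.940286 + (17/31)·1.468091 = 1.229727 bits

I(X;Y) = H(X) - H(X|Y) = 1.424884 - 1.229727 = 0.1952 bits

Cross-check via I(X;Y) = H(X) + H(Y) - H(X,Y): computing H(Y) from the column sums and H(X,Y) from the 6 cells in the same way gives H(Y) = 0.993234 bits and H(X,Y) = 2.222961 bits, so
I(X;Y) = 1.424884 + 0.993234 - 2.222961 = 0.1952 bits ✓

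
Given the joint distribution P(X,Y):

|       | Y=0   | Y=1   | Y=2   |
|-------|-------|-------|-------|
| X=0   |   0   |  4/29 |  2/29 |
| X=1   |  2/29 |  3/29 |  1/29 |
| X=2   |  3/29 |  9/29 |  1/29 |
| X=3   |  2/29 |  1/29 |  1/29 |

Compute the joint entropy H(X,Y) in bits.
3.0635 bits

H(X,Y) = -Σ_{x,y} P(x,y) log₂ P(x,y). Per-cell terms -P(x,y)·log₂P(x,y):
  X=0: 0.000000, 0.394204, 0.266068
  X=1: 0.266068, 0.338588, 0.167517
  X=2: 0.338588, 0.523879, 0.167517
  X=3: 0.266068, 0.167517, 0.167517
  (cells with P = 0 contribute 0)
Sum of the 12 terms: H(X,Y) = 3.0635 bits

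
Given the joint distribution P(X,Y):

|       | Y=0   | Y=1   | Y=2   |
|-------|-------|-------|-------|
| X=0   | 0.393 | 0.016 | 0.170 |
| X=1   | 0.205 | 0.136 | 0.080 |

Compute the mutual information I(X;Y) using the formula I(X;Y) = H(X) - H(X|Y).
0.1274 bits

I(X;Y) = H(X) - H(X|Y)

Marginal of X (row sums):
  P(X=0) = 0.393 + 0.016 + 0.170 = 0.579
  P(X=1) = 0.205 + 0.136 + 0.080 = 0.421
H(X) = -[0.579·log₂(0.579) + 0.421·log₂(0.421)]
  = 0.45646 + 0.52545 = 0.9819 bits

Marginal of Y (column sums):
  P(Y=0) = 0.393 + 0.205 = 0.598
  P(Y=1) = 0.016 + 0.136 = 0.152
  P(Y=2) = 0.170 + 0.080 = 0.250
H(X|Y) = Σ_y P(y)·H(X|Y=y):
  Y=0: P(Y=0) = 0.598, P(X|Y=0) = (393/598, 205/598) → H(X|Y=0) = 0.92748
  Y=1: P(Y=1) = 0.152, P(X|Y=1) = (2/19, 17/19) → H(X|Y=1) = 0.48546
  Y=2: P(Y=2) = 0.250, P(X|Y=2) = (17/25, 8/25) → H(X|Y=2) = 0.90438
H(X|Y) = 0.598·0.92748 + 0.152·0.48546 + 0.250·0.90438 = 0.8545 bits

I(X;Y) = H(X) - H(X|Y) = 0.9819 - 0.8545 = 0.1274 bits

Cross-check via I(X;Y) = H(X) + H(Y) - H(X,Y): computing H(Y) from the column sums and H(X,Y) from the 6 cells in the same way gives H(Y) = 1.3567 bits and H(X,Y) = 2.2112 bits, so
I(X;Y) = 0.9819 + 1.3567 - 2.2112 = 0.1274 bits ✓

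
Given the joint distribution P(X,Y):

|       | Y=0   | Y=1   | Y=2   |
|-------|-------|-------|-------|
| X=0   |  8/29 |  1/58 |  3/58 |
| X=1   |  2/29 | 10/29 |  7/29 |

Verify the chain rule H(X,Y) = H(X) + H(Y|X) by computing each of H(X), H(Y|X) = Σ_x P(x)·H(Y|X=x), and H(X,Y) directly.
H(X) = 0.9294 bits, H(Y|X) = 1.1959 bits, H(X,Y) = 2.1253 bits

Marginal of X (row sums):
  P(X=0) = 8/29 + 1/58 + 3/58 = 10/29
  P(X=1) = 2/29 + 10/29 + 7/29 = 19/29
H(X) = -[(10/29)·log₂(10/29) + (19/29)·log₂(19/29)]
  = 0.5297 + 0.3997 = 0.9294 bits

H(Y|X) = Σ_x P(x)·H(Y|X=x):
  X=0: P(X=0) = 10/29, P(Y|X=0) = (4/5, 1/20, 3/20) → H(Y|X=0) = 0.8842
  X=1: P(X=1) = 19/29, P(Y|X=1) = (2/19, 10/19, 7/19) → H(Y|X=1) = 1.3600
H(Y|X) = (10/29)·0.8842 + (19/29)·1.3600 = 1.1959 bits

H(X,Y) = -Σ_{x,y} P(x,y) log₂ P(x,y). Per-cell terms -P(x,y)·log₂P(x,y):
  X=0: 0.5125, 0.1010, 0.2210
  X=1: 0.2661, 0.5297, 0.4950
Sum of the 6 terms: H(X,Y) = 2.1253 bits

Chain rule check:
  H(X) + H(Y|X) = 0.9294 + 1.1959 = 2.1253 bits
  H(X,Y) = 2.1253 bits
✓ Chain rule verified.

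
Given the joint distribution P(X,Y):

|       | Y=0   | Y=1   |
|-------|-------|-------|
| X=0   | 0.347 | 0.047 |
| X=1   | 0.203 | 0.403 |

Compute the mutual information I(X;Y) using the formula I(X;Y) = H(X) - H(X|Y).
0.2275 bits

I(X;Y) = H(X) - H(X|Y)

Marginal of X (row sums):
  P(X=0) = 0.347 + 0.047 = 0.394
  P(X=1) = 0.203 + 0.403 = 0.606
H(X) = -[0.394·log₂(0.394) + 0.606·log₂(0.606)]
  = 0.5294 + 0.4379 = 0.9673 bits

Marginal of Y (column sums):
  P(Y=0) = 0.347 + 0.203 = 0.550
  P(Y=1) = 0.047 + 0.403 = 0.450
H(X|Y) = Σ_y P(y)·H(X|Y=y):
  Y=0: P(Y=0) = 0.550, P(X|Y=0) = (347/550, 203/550) → H(X|Y=0) = 0.9500
  Y=1: P(Y=1) = 0.450, P(X|Y=1) = (47/450, 403/450) → H(X|Y=1) = 0.4829
H(X|Y) = 0.550·0.9500 + 0.450·0.4829 = 0.7398 bits

I(X;Y) = H(X) - H(X|Y) = 0.9673 - 0.7398 = 0.2275 bits

Cross-check via I(X;Y) = H(X) + H(Y) - H(X,Y): computing H(Y) from the column sums and H(X,Y) from the 4 cells in the same way gives H(Y) = 0.9928 bits and H(X,Y) = 1.7326 bits, so
I(X;Y) = 0.9673 + 0.9928 - 1.7326 = 0.2275 bits ✓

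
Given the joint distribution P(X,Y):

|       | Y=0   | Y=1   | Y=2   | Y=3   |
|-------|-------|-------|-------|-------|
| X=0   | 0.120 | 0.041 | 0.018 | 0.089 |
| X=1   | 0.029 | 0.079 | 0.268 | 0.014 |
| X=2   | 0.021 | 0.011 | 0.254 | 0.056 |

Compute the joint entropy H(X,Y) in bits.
2.9274 bits

H(X,Y) = -Σ_{x,y} P(x,y) log₂ P(x,y). Per-cell terms -P(x,y)·log₂P(x,y):
  X=0: 0.36707, 0.18894, 0.10433, 0.31061
  X=1: 0.14813, 0.28930, 0.50912, 0.08622
  X=2: 0.11704, 0.07157, 0.50218, 0.23287
Sum of the 12 terms: H(X,Y) = 2.9274 bits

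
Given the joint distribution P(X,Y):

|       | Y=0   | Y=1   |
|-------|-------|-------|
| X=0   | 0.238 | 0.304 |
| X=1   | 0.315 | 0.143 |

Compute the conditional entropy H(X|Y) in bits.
0.9495 bits

H(X|Y) = H(X,Y) - H(Y)

H(X,Y) = -Σ_{x,y} P(x,y) log₂ P(x,y). Per-cell terms -P(x,y)·log₂P(x,y):
  X=0: 0.49289, 0.52223
  X=1: 0.52497, 0.40125
Sum of the 4 terms: H(X,Y) = 1.94134 bits

Marginal of Y (column sums):
  P(Y=0) = 0.238 + 0.315 = 0.553
  P(Y=1) = 0.304 + 0.143 = 0.447
H(Y) = -[0.553·log₂(0.553) + 0.447·log₂(0.447)]
  = 0.47262 + 0.51926 = 0.99188 bits

H(X|Y) = H(X,Y) - H(Y) = 1.94134 - 0.99188 = 0.9495 bits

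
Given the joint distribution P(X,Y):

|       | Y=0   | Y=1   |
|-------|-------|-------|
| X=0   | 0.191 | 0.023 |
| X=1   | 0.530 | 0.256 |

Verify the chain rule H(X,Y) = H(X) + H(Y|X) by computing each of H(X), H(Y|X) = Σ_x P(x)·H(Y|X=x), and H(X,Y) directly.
H(X) = 0.7491 bits, H(Y|X) = 0.8210 bits, H(X,Y) = 1.5700 bits

Marginal of X (row sums):
  P(X=0) = 0.191 + 0.023 = 0.214
  P(X=1) = 0.530 + 0.256 = 0.786
H(X) = -[0.214·log₂(0.214) + 0.786·log₂(0.786)]
  = 0.4760 + 0.2731 = 0.7491 bits

H(Y|X) = Σ_x P(x)·H(Y|X=x):
  X=0: P(X=0) = 0.214, P(Y|X=0) = (191/214, 23/214) → H(Y|X=0) = 0.4923
  X=1: P(X=1) = 0.786, P(Y|X=1) = (265/393, 128/393) → H(Y|X=1) = 0.9105
H(Y|X) = 0.214·0.4923 + 0.786·0.9105 = 0.8210 bits

H(X,Y) = -Σ_{x,y} P(x,y) log₂ P(x,y). Per-cell terms -P(x,y)·log₂P(x,y):
  X=0: 0.4562, 0.1252
  X=1: 0.4854, 0.5032
Sum of the 4 terms: H(X,Y) = 1.5700 bits

Chain rule check:
  H(X) + H(Y|X) = 0.7491 + 0.8210 = 1.5701 bits
  H(X,Y) = 1.5700 bits
✓ Chain rule verified (Δ = 0.0001 is 4-dp rounding noise: each of the three values was rounded independently).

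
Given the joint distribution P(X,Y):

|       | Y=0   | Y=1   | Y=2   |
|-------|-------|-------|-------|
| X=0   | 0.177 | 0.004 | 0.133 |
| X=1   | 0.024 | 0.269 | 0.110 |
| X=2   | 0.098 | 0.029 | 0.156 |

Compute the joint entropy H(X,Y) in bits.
2.7448 bits

H(X,Y) = -Σ_{x,y} P(x,y) log₂ P(x,y). Per-cell terms -P(x,y)·log₂P(x,y):
  X=0: 0.4422, 0.0319, 0.3871
  X=1: 0.1291, 0.5096, 0.3503
  X=2: 0.3284, 0.1481, 0.4181
Sum of the 9 terms: H(X,Y) = 2.7448 bits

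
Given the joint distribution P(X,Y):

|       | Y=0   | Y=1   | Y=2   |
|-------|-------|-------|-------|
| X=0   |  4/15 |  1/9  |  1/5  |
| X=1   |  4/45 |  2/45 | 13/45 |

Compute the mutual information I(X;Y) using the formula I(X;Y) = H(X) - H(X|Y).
0.0826 bits

I(X;Y) = H(X) - H(X|Y)

Marginal of X (row sums):
  P(X=0) = 4/15 + 1/9 + 1/5 = 26/45
  P(X=1) = 4/45 + 2/45 + 13/45 = 19/45
H(X) = -[(26/45)·log₂(26/45) + (19/45)·log₂(19/45)]
  = 0.45726 + 0.52521 = 0.98247 bits

Marginal of Y (column sums):
  P(Y=0) = 4/15 + 4/45 = 16/45
  P(Y=1) = 1/9 + 2/45 = 7/45
  P(Y=2) = 1/5 + 13/45 = 22/45
H(X|Y) = Σ_y P(y)·H(X|Y=y):
  Y=0: P(Y=0) = 16/45, P(X|Y=0) = (3/4, 1/4) → H(X|Y=0) = 0.81128
  Y=1: P(Y=1) = 7/45, P(X|Y=1) = (5/7, 2/7) → H(X|Y=1) = 0.86312
  Y=2: P(Y=2) = 22/45, P(X|Y=2) = (9/22, 13/22) → H(X|Y=2) = 0.97602
H(X|Y) = (16/45)·0.81128 + (7/45)·0.86312 + (22/45)·0.97602 = 0.89988 bits

I(X;Y) = H(X) - H(X|Y) = 0.98247 - 0.89988 = 0.0826 bits

Cross-check via I(X;Y) = H(X) + H(Y) - H(X,Y): computing H(Y) from the column sums and H(X,Y) from the 6 cells in the same way gives H(Y) = 1.45276 bits and H(X,Y) = 2.35265 bits, so
I(X;Y) = 0.98247 + 1.45276 - 2.35265 = 0.0826 bits ✓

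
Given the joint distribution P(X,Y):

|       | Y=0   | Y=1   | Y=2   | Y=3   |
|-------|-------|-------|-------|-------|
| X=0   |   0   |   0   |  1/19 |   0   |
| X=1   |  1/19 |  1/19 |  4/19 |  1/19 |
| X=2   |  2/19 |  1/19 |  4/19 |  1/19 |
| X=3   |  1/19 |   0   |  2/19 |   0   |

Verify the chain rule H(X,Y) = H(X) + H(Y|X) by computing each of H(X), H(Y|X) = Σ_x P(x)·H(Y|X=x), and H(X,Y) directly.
H(X) = 1.7002 bits, H(Y|X) = 1.4951 bits, H(X,Y) = 3.1953 bits

Marginal of X (row sums):
  P(X=0) = 0 + 0 + 1/19 + 0 = 1/19
  P(X=1) = 1/19 + 1/19 + 4/19 + 1/19 = 7/19
  P(X=2) = 2/19 + 1/19 + 4/19 + 1/19 = 8/19
  P(X=3) = 1/19 + 0 + 2/19 + 0 = 3/19
H(X) = -[(1/19)·log₂(1/19) + (7/19)·log₂(7/19) + (8/19)·log₂(8/19) + (3/19)·log₂(3/19)]
  = 0.22358 + 0.53074 + 0.52544 + 0.42047 = 1.7002 bits

H(Y|X) = Σ_x P(x)·H(Y|X=x):
  X=0: P(X=0) = 1/19, P(Y|X=0) = (0, 0, 1, 0) → H(Y|X=0) = 0.00000
  X=1: P(X=1) = 7/19, P(Y|X=1) = (1/7, 1/7, 4/7, 1/7) → H(Y|X=1) = 1.66450
  X=2: P(X=2) = 8/19, P(Y|X=2) = (1/4, 1/8, 1/2, 1/8) → H(Y|X=2) = 1.75000
  X=3: P(X=3) = 3/19, P(Y|X=3) = (1/3, 0, 2/3, 0) → H(Y|X=3) = 0.91830
H(Y|X) = (1/19)·0.00000 + (7/19)·1.66450 + (8/19)·1.75000 + (3/19)·0.91830 = 1.4951 bits

H(X,Y) = -Σ_{x,y} P(x,y) log₂ P(x,y). Per-cell terms -P(x,y)·log₂P(x,y):
  X=0: 0.00000, 0.00000, 0.22358, 0.00000
  X=1: 0.22358, 0.22358, 0.47325, 0.22358
  X=2: 0.34189, 0.22358, 0.47325, 0.22358
  X=3: 0.22358, 0.00000, 0.34189, 0.00000
  (cells with P = 0 contribute 0)
Sum of the 16 terms: H(X,Y) = 3.1953 bits

Chain rule check:
  H(X) + H(Y|X) = 1.7002 + 1.4951 = 3.1953 bits
  H(X,Y) = 3.1953 bits
✓ Chain rule verified.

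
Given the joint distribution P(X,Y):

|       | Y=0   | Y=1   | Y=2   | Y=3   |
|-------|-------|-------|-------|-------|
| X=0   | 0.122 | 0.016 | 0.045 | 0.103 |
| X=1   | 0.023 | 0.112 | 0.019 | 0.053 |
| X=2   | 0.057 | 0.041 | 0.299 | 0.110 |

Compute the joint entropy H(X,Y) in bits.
3.1126 bits

H(X,Y) = -Σ_{x,y} P(x,y) log₂ P(x,y). Per-cell terms -P(x,y)·log₂P(x,y):
  X=0: 0.3703, 0.0955, 0.2013, 0.3378
  X=1: 0.1252, 0.3537, 0.1086, 0.2246
  X=2: 0.2356, 0.1889, 0.5208, 0.3503
Sum of the 12 terms: H(X,Y) = 3.1126 bits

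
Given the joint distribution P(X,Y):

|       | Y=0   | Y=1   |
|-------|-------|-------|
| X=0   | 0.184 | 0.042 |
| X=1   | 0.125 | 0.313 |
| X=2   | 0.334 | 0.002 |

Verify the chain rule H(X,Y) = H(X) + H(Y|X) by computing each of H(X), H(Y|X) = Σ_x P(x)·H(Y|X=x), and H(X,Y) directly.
H(X) = 1.5352 bits, H(Y|X) = 0.5521 bits, H(X,Y) = 2.0873 bits

Marginal of X (row sums):
  P(X=0) = 0.184 + 0.042 = 0.226
  P(X=1) = 0.125 + 0.313 = 0.438
  P(X=2) = 0.334 + 0.002 = 0.336
H(X) = -[0.226·log₂(0.226) + 0.438·log₂(0.438) + 0.336·log₂(0.336)]
  = 0.484907 + 0.521657 + 0.528685 = 1.5352 bits

H(Y|X) = Σ_x P(x)·H(Y|X=x):
  X=0: P(X=0) = 0.226, P(Y|X=0) = (92/113, 21/113) → H(Y|X=0) = 0.692689
  X=1: P(X=1) = 0.438, P(Y|X=1) = (125/438, 313/438) → H(Y|X=1) = 0.862689
  X=2: P(X=2) = 0.336, P(Y|X=2) = (167/168, 1/168) → H(Y|X=2) = 0.052564
H(Y|X) = 0.226·0.692689 + 0.438·0.862689 + 0.336·0.052564 = 0.5521 bits

H(X,Y) = -Σ_{x,y} P(x,y) log₂ P(x,y). Per-cell terms -P(x,y)·log₂P(x,y):
  X=0: 0.449369, 0.192086
  X=1: 0.375000, 0.524515
  X=2: 0.528415, 0.017932
Sum of the 6 terms: H(X,Y) = 2.0873 bits

Chain rule check:
  H(X) + H(Y|X) = 1.5352 + 0.5521 = 2.0873 bits
  H(X,Y) = 2.0873 bits
✓ Chain rule verified.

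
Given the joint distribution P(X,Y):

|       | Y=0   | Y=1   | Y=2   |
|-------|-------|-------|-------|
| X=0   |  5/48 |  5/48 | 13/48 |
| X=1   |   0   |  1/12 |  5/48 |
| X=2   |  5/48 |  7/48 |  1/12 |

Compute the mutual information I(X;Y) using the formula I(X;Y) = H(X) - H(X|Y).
0.1328 bits

I(X;Y) = H(X) - H(X|Y)

Marginal of X (row sums):
  P(X=0) = 5/48 + 5/48 + 13/48 = 23/48
  P(X=1) = 0 + 1/12 + 5/48 = 3/16
  P(X=2) = 5/48 + 7/48 + 1/12 = 1/3
H(X) = -[(23/48)·log₂(23/48) + (3/16)·log₂(3/16) + (1/3)·log₂(1/3)]
  = 0.5086 + 0.4528 + 0.5283 = 1.4897 bits

Marginal of Y (column sums):
  P(Y=0) = 5/48 + 0 + 5/48 = 5/24
  P(Y=1) = 5/48 + 1/12 + 7/48 = 1/3
  P(Y=2) = 13/48 + 5/48 + 1/12 = 11/24
H(X|Y) = Σ_y P(y)·H(X|Y=y):
  Y=0: P(Y=0) = 5/24, P(X|Y=0) = (1/2, 0, 1/2) → H(X|Y=0) = 1.0000
  Y=1: P(Y=1) = 1/3, P(X|Y=1) = (5/16, 1/4, 7/16) → H(X|Y=1) = 1.5462
  Y=2: P(Y=2) = 11/24, P(X|Y=2) = (13/22, 5/22, 2/11) → H(X|Y=2) = 1.3815
H(X|Y) = (5/24)·1.0000 + (1/3)·1.5462 + (11/24)·1.3815 = 1.3569 bits

I(X;Y) = H(X) - H(X|Y) = 1.4897 - 1.3569 = 0.1328 bits

Cross-check via I(X;Y) = H(X) + H(Y) - H(X,Y): computing H(Y) from the column sums and H(X,Y) from the 9 cells in the same way gives H(Y) = 1.5157 bits and H(X,Y) = 2.8726 bits, so
I(X;Y) = 1.4897 + 1.5157 - 2.8726 = 0.1328 bits ✓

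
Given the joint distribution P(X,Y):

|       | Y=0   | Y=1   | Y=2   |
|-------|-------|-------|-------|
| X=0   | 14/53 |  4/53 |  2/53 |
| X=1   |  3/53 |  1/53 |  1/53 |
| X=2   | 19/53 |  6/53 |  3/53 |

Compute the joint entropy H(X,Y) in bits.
2.5386 bits

H(X,Y) = -Σ_{x,y} P(x,y) log₂ P(x,y). Per-cell terms -P(x,y)·log₂P(x,y):
  X=0: 0.50732, 0.28135, 0.17841
  X=1: 0.23451, 0.10807, 0.10807
  X=2: 0.53056, 0.35581, 0.23451
Sum of the 9 terms: H(X,Y) = 2.5386 bits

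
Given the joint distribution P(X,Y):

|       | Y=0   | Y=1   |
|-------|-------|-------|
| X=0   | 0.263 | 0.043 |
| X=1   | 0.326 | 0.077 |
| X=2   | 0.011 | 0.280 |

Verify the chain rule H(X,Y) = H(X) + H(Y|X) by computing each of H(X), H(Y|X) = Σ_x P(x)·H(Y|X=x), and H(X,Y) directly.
H(X) = 1.5694 bits, H(Y|X) = 0.5303 bits, H(X,Y) = 2.0997 bits

Marginal of X (row sums):
  P(X=0) = 0.263 + 0.043 = 0.306
  P(X=1) = 0.326 + 0.077 = 0.403
  P(X=2) = 0.011 + 0.280 = 0.291
H(X) = -[0.306·log₂(0.306) + 0.403·log₂(0.403) + 0.291·log₂(0.291)]
  = 0.52277 + 0.52839 + 0.51824 = 1.5694 bits

H(Y|X) = Σ_x P(x)·H(Y|X=x):
  X=0: P(X=0) = 0.306, P(Y|X=0) = (263/306, 43/306) → H(Y|X=0) = 0.58561
  X=1: P(X=1) = 0.403, P(Y|X=1) = (326/403, 77/403) → H(Y|X=1) = 0.70370
  X=2: P(X=2) = 0.291, P(Y|X=2) = (11/291, 280/291) → H(Y|X=2) = 0.23212
H(Y|X) = 0.306·0.58561 + 0.403·0.70370 + 0.291·0.23212 = 0.5303 bits

H(X,Y) = -Σ_{x,y} P(x,y) log₂ P(x,y). Per-cell terms -P(x,y)·log₂P(x,y):
  X=0: 0.50677, 0.19520
  X=1: 0.52716, 0.28482
  X=2: 0.07157, 0.51422
Sum of the 6 terms: H(X,Y) = 2.0997 bits

Chain rule check:
  H(X) + H(Y|X) = 1.5694 + 0.5303 = 2.0997 bits
  H(X,Y) = 2.0997 bits
✓ Chain rule verified.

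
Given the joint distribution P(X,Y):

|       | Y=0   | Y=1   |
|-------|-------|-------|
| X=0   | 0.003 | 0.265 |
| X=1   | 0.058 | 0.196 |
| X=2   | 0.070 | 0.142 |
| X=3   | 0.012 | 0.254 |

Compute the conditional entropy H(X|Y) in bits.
1.8871 bits

H(X|Y) = H(X,Y) - H(Y)

H(X,Y) = -Σ_{x,y} P(x,y) log₂ P(x,y). Per-cell terms -P(x,y)·log₂P(x,y):
  X=0: 0.025142, 0.507723
  X=1: 0.238253, 0.460811
  X=2: 0.268555, 0.399877
  X=3: 0.076570, 0.502183
Sum of the 8 terms: H(X,Y) = 2.47911 bits

Marginal of Y (column sums):
  P(Y=0) = 0.003 + 0.058 + 0.070 + 0.012 = 0.143
  P(Y=1) = 0.265 + 0.196 + 0.142 + 0.254 = 0.857
H(Y) = -[0.143·log₂(0.143) + 0.857·log₂(0.857)]
  = 0.401246 + 0.190796 = 0.59204 bits

H(X|Y) = H(X,Y) - H(Y) = 2.47911 - 0.59204 = 1.8871 bits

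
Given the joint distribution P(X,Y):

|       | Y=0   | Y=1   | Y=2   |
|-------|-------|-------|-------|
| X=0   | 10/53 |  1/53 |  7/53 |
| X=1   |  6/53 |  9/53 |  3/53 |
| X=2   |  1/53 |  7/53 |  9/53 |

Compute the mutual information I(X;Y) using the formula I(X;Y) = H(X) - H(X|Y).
0.2667 bits

I(X;Y) = H(X) - H(X|Y)

Marginal of X (row sums):
  P(X=0) = 10/53 + 1/53 + 7/53 = 18/53
  P(X=1) = 6/53 + 9/53 + 3/53 = 18/53
  P(X=2) = 1/53 + 7/53 + 9/53 = 17/53
H(X) = -[(18/53)·log₂(18/53) + (18/53)·log₂(18/53) + (17/53)·log₂(17/53)]
  = 0.5291 + 0.5291 + 0.5262 = 1.5844 bits

Marginal of Y (column sums):
  P(Y=0) = 10/53 + 6/53 + 1/53 = 17/53
  P(Y=1) = 1/53 + 9/53 + 7/53 = 17/53
  P(Y=2) = 7/53 + 3/53 + 9/53 = 19/53
H(X|Y) = Σ_y P(y)·H(X|Y=y):
  Y=0: P(Y=0) = 17/53, P(X|Y=0) = (10/17, 6/17, 1/17) → H(X|Y=0) = 1.2210
  Y=1: P(Y=1) = 17/53, P(X|Y=1) = (1/17, 9/17, 7/17) → H(X|Y=1) = 1.2533
  Y=2: P(Y=2) = 19/53, P(X|Y=2) = (7/19, 3/19, 9/19) → H(X|Y=2) = 1.4618
H(X|Y) = (17/53)·1.2210 + (17/53)·1.2533 + (19/53)·1.4618 = 1.3177 bits

I(X;Y) = H(X) - H(X|Y) = 1.5844 - 1.3177 = 0.2667 bits

Cross-check via I(X;Y) = H(X) + H(Y) - H(X,Y): computing H(Y) from the column sums and H(X,Y) from the 9 cells in the same way gives H(Y) = 1.5829 bits and H(X,Y) = 2.9006 bits, so
I(X;Y) = 1.5844 + 1.5829 - 2.9006 = 0.2667 bits ✓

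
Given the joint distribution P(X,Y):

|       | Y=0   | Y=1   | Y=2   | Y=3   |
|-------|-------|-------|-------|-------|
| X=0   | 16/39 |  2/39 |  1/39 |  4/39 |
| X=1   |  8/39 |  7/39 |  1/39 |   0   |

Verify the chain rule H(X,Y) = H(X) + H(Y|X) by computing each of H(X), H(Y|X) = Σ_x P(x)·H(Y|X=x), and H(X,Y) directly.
H(X) = 0.9766 bits, H(Y|X) = 1.2921 bits, H(X,Y) = 2.2687 bits

Marginal of X (row sums):
  P(X=0) = 16/39 + 2/39 + 1/39 + 4/39 = 23/39
  P(X=1) = 8/39 + 7/39 + 1/39 + 0 = 16/39
H(X) = -[(23/39)·log₂(23/39) + (16/39)·log₂(16/39)]
  = 0.4493 + 0.5273 = 0.9766 bits

H(Y|X) = Σ_x P(x)·H(Y|X=x):
  X=0: P(X=0) = 23/39, P(Y|X=0) = (16/23, 2/23, 1/23, 4/23) → H(Y|X=0) = 1.3062
  X=1: P(X=1) = 16/39, P(Y|X=1) = (1/2, 7/16, 1/16, 0) → H(Y|X=1) = 1.2718
H(Y|X) = (23/39)·1.3062 + (16/39)·1.2718 = 1.2921 bits

H(X,Y) = -Σ_{x,y} P(x,y) log₂ P(x,y). Per-cell terms -P(x,y)·log₂P(x,y):
  X=0: 0.5273, 0.2198, 0.1355, 0.3370
  X=1: 0.4688, 0.4448, 0.1355, 0.0000
  (cells with P = 0 contribute 0)
Sum of the 8 terms: H(X,Y) = 2.2687 bits

Chain rule check:
  H(X) + H(Y|X) = 0.9766 + 1.2921 = 2.2687 bits
  H(X,Y) = 2.2687 bits
✓ Chain rule verified.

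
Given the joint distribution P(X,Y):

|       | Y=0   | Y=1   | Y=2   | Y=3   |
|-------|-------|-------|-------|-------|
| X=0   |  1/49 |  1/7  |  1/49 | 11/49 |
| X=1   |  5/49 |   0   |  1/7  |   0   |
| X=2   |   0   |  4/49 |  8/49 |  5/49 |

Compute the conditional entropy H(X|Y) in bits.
0.9997 bits

H(X|Y) = H(X,Y) - H(Y)

H(X,Y) = -Σ_{x,y} P(x,y) log₂ P(x,y). Per-cell terms -P(x,y)·log₂P(x,y):
  X=0: 0.1145859, 0.4010507, 0.1145859, 0.4838380
  X=1: 0.3359981, 0.0000000, 0.4010507, 0.0000000
  X=2: 0.0000000, 0.2950784, 0.4268914, 0.3359981
  (cells with P = 0 contribute 0)
Sum of the 12 terms: H(X,Y) = 2.909077 bits

Marginal of Y (column sums):
  P(Y=0) = 1/49 + 5/49 + 0 = 6/49
  P(Y=1) = 1/7 + 0 + 4/49 = 11/49
  P(Y=2) = 1/49 + 1/7 + 8/49 = 16/49
  P(Y=3) = 11/49 + 0 + 5/49 = 16/49
H(Y) = -[(6/49)·log₂(6/49) + (11/49)·log₂(11/49) + (16/49)·log₂(16/49) + (16/49)·log₂(16/49)]
  = 0.3709895 + 0.4838380 + 0.5272522 + 0.5272522 = 1.909332 bits

H(X|Y) = H(X,Y) - H(Y) = 2.909077 - 1.909332 = 0.9997 bits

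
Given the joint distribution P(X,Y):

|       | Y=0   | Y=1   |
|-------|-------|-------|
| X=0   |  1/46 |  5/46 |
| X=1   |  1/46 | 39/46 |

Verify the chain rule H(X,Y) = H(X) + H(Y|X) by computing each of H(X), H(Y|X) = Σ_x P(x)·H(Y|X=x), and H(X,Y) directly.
H(X) = 0.5586 bits, H(Y|X) = 0.2314 bits, H(X,Y) = 0.7901 bits

Marginal of X (row sums):
  P(X=0) = 1/46 + 5/46 = 3/23
  P(X=1) = 1/46 + 39/46 = 20/23
H(X) = -[(3/23)·log₂(3/23) + (20/23)·log₂(20/23)]
  = 0.38330 + 0.17533 = 0.5586 bits

H(Y|X) = Σ_x P(x)·H(Y|X=x):
  X=0: P(X=0) = 3/23, P(Y|X=0) = (1/6, 5/6) → H(Y|X=0) = 0.65002
  X=1: P(X=1) = 20/23, P(Y|X=1) = (1/40, 39/40) → H(Y|X=1) = 0.16866
H(Y|X) = (3/23)·0.65002 + (20/23)·0.16866 = 0.2314 bits

H(X,Y) = -Σ_{x,y} P(x,y) log₂ P(x,y). Per-cell terms -P(x,y)·log₂P(x,y):
  X=0: 0.12008, 0.34800
  X=1: 0.12008, 0.20192
Sum of the 4 terms: H(X,Y) = 0.7901 bits

Chain rule check:
  H(X) + H(Y|X) = 0.5586 + 0.2314 = 0.7900 bits
  H(X,Y) = 0.7901 bits
✓ Chain rule verified (Δ = 0.0001 is 4-dp rounding noise: each of the three values was rounded independently).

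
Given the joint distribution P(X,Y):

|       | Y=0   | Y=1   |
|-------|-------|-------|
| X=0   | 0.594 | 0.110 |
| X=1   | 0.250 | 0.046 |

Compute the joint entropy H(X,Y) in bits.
1.5010 bits

H(X,Y) = -Σ_{x,y} P(x,y) log₂ P(x,y). Per-cell terms -P(x,y)·log₂P(x,y):
  X=0: 0.4464, 0.3503
  X=1: 0.5000, 0.2043
Sum of the 4 terms: H(X,Y) = 1.5010 bits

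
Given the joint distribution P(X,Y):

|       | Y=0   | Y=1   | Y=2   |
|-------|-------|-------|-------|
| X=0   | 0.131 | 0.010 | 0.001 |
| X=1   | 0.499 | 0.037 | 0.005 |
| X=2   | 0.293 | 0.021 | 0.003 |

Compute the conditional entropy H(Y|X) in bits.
0.4315 bits

H(Y|X) = H(X,Y) - H(X)

H(X,Y) = -Σ_{x,y} P(x,y) log₂ P(x,y). Per-cell terms -P(x,y)·log₂P(x,y):
  X=0: 0.38414, 0.06644, 0.00997
  X=1: 0.50044, 0.17598, 0.03822
  X=2: 0.51891, 0.11704, 0.02514
Sum of the 9 terms: H(X,Y) = 1.8363 bits

Marginal of X (row sums):
  P(X=0) = 0.131 + 0.010 + 0.001 = 0.142
  P(X=1) = 0.499 + 0.037 + 0.005 = 0.541
  P(X=2) = 0.293 + 0.021 + 0.003 = 0.317
H(X) = -[0.142·log₂(0.142) + 0.541·log₂(0.541) + 0.317·log₂(0.317)]
  = 0.39988 + 0.47949 + 0.52541 = 1.4048 bits

H(Y|X) = H(X,Y) - H(X) = 1.8363 - 1.4048 = 0.4315 bits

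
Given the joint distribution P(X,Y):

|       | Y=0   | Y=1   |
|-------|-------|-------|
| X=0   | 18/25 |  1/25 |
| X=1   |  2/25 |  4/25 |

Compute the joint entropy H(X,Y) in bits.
1.2415 bits

H(X,Y) = -Σ_{x,y} P(x,y) log₂ P(x,y). Per-cell terms -P(x,y)·log₂P(x,y):
  X=0: 0.3412, 0.1858
  X=1: 0.2915, 0.4230
Sum of the 4 terms: H(X,Y) = 1.2415 bits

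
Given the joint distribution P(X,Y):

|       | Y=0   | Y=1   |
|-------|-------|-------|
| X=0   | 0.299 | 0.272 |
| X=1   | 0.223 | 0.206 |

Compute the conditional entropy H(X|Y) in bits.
0.9854 bits

H(X|Y) = H(X,Y) - H(Y)

H(X,Y) = -Σ_{x,y} P(x,y) log₂ P(x,y). Per-cell terms -P(x,y)·log₂P(x,y):
  X=0: 0.5208, 0.5109
  X=1: 0.4828, 0.4695
Sum of the 4 terms: H(X,Y) = 1.9840 bits

Marginal of Y (column sums):
  P(Y=0) = 0.299 + 0.223 = 0.522
  P(Y=1) = 0.272 + 0.206 = 0.478
H(Y) = -[0.522·log₂(0.522) + 0.478·log₂(0.478)]
  = 0.4896 + 0.5090 = 0.9986 bits

H(X|Y) = H(X,Y) - H(Y) = 1.9840 - 0.9986 = 0.9854 bits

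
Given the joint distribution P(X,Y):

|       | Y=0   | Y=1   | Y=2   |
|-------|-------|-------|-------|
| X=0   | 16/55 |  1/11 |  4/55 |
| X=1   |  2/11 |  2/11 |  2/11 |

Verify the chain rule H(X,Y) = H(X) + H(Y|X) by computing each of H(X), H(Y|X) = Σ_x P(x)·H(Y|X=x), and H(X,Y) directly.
H(X) = 0.9940 bits, H(Y|X) = 1.4552 bits, H(X,Y) = 2.4492 bits

Marginal of X (row sums):
  P(X=0) = 16/55 + 1/11 + 4/55 = 5/11
  P(X=1) = 2/11 + 2/11 + 2/11 = 6/11
H(X) = -[(5/11)·log₂(5/11) + (6/11)·log₂(6/11)]
  = 0.51705 + 0.47698 = 0.9940 bits

H(Y|X) = Σ_x P(x)·H(Y|X=x):
  X=0: P(X=0) = 5/11, P(Y|X=0) = (16/25, 1/5, 4/25) → H(Y|X=0) = 1.29947
  X=1: P(X=1) = 6/11, P(Y|X=1) = (1/3, 1/3, 1/3) → H(Y|X=1) = 1.58496
H(Y|X) = (5/11)·1.29947 + (6/11)·1.58496 = 1.4552 bits

H(X,Y) = -Σ_{x,y} P(x,y) log₂ P(x,y). Per-cell terms -P(x,y)·log₂P(x,y):
  X=0: 0.51821, 0.31449, 0.27501
  X=1: 0.44717, 0.44717, 0.44717
Sum of the 6 terms: H(X,Y) = 2.4492 bits

Chain rule check:
  H(X) + H(Y|X) = 0.9940 + 1.4552 = 2.4492 bits
  H(X,Y) = 2.4492 bits
✓ Chain rule verified.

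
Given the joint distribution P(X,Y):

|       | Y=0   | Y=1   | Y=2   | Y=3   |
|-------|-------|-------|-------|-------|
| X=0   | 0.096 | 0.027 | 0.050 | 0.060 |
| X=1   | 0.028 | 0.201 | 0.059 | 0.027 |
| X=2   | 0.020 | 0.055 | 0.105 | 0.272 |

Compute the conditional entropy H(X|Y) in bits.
1.1869 bits

H(X|Y) = H(X,Y) - H(Y)

H(X,Y) = -Σ_{x,y} P(x,y) log₂ P(x,y). Per-cell terms -P(x,y)·log₂P(x,y):
  X=0: 0.3246, 0.1407, 0.2161, 0.2435
  X=1: 0.1444, 0.4653, 0.2409, 0.1407
  X=2: 0.1129, 0.2301, 0.3414, 0.5109
Sum of the 12 terms: H(X,Y) = 3.1115 bits

Marginal of Y (column sums):
  P(Y=0) = 0.096 + 0.028 + 0.020 = 0.144
  P(Y=1) = 0.027 + 0.201 + 0.055 = 0.283
  P(Y=2) = 0.050 + 0.059 + 0.105 = 0.214
  P(Y=3) = 0.060 + 0.027 + 0.272 = 0.359
H(Y) = -[0.144·log₂(0.144) + 0.283·log₂(0.283) + 0.214·log₂(0.214) + 0.359·log₂(0.359)]
  = 0.4026 + 0.5154 + 0.4760 + 0.5306 = 1.9246 bits

H(X|Y) = H(X,Y) - H(Y) = 3.1115 - 1.9246 = 1.1869 bits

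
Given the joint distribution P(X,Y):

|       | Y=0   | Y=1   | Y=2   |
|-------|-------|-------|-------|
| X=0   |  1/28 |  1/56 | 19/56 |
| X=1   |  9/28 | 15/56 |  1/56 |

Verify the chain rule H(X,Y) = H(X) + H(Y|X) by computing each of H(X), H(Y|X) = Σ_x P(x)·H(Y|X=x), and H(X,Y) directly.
H(X) = 0.9666 bits, H(Y|X) = 0.9769 bits, H(X,Y) = 1.9436 bits

Marginal of X (row sums):
  P(X=0) = 1/28 + 1/56 + 19/56 = 11/28
  P(X=1) = 9/28 + 15/56 + 1/56 = 17/28
H(X) = -[(11/28)·log₂(11/28) + (17/28)·log₂(17/28)]
  = 0.5295 + 0.4371 = 0.9666 bits

H(Y|X) = Σ_x P(x)·H(Y|X=x):
  X=0: P(X=0) = 11/28, P(Y|X=0) = (1/11, 1/22, 19/22) → H(Y|X=0) = 0.6999
  X=1: P(X=1) = 17/28, P(Y|X=1) = (9/17, 15/34, 1/34) → H(Y|X=1) = 1.1562
H(Y|X) = (11/28)·0.6999 + (17/28)·1.1562 = 0.9769 bits

H(X,Y) = -Σ_{x,y} P(x,y) log₂ P(x,y). Per-cell terms -P(x,y)·log₂P(x,y):
  X=0: 0.1717, 0.1037, 0.5291
  X=1: 0.5263, 0.5091, 0.1037
Sum of the 6 terms: H(X,Y) = 1.9436 bits

Chain rule check:
  H(X) + H(Y|X) = 0.9666 + 0.9769 = 1.9435 bits
  H(X,Y) = 1.9436 bits
✓ Chain rule verified (Δ = 0.0001 is 4-dp rounding noise: each of the three values was rounded independently).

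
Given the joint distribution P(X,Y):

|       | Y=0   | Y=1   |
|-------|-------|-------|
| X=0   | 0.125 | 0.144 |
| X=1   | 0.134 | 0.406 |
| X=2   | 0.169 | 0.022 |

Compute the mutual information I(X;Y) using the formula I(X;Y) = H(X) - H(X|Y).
0.1820 bits

I(X;Y) = H(X) - H(X|Y)

Marginal of X (row sums):
  P(X=0) = 0.125 + 0.144 = 0.269
  P(X=1) = 0.134 + 0.406 = 0.540
  P(X=2) = 0.169 + 0.022 = 0.191
H(X) = -[0.269·log₂(0.269) + 0.540·log₂(0.540) + 0.191·log₂(0.191)]
  = 0.5096 + 0.4800 + 0.4562 = 1.4458 bits

Marginal of Y (column sums):
  P(Y=0) = 0.125 + 0.134 + 0.169 = 0.428
  P(Y=1) = 0.144 + 0.406 + 0.022 = 0.572
H(X|Y) = Σ_y P(y)·H(X|Y=y):
  Y=0: P(Y=0) = 0.428, P(X|Y=0) = (125/428, 67/214, 169/428) → H(X|Y=0) = 1.5725
  Y=1: P(Y=1) = 0.572, P(X|Y=1) = (36/143, 203/286, 1/26) → H(X|Y=1) = 1.0328
H(X|Y) = 0.428·1.5725 + 0.572·1.0328 = 1.2638 bits

I(X;Y) = H(X) - H(X|Y) = 1.4458 - 1.2638 = 0.1820 bits

Cross-check via I(X;Y) = H(X) + H(Y) - H(X,Y): computing H(Y) from the column sums and H(X,Y) from the 6 cells in the same way gives H(Y) = 0.9850 bits and H(X,Y) = 2.2488 bits, so
I(X;Y) = 1.4458 + 0.9850 - 2.2488 = 0.1820 bits ✓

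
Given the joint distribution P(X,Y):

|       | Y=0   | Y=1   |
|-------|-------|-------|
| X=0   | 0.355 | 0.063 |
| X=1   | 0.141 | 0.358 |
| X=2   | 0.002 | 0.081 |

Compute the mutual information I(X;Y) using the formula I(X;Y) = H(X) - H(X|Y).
0.3021 bits

I(X;Y) = H(X) - H(X|Y)

Marginal of X (row sums):
  P(X=0) = 0.355 + 0.063 = 0.418
  P(X=1) = 0.141 + 0.358 = 0.499
  P(X=2) = 0.002 + 0.081 = 0.083
H(X) = -[0.418·log₂(0.418) + 0.499·log₂(0.499) + 0.083·log₂(0.083)]
  = 0.52602 + 0.50044 + 0.29803 = 1.3245 bits

Marginal of Y (column sums):
  P(Y=0) = 0.355 + 0.141 + 0.002 = 0.498
  P(Y=1) = 0.063 + 0.358 + 0.081 = 0.502
H(X|Y) = Σ_y P(y)·H(X|Y=y):
  Y=0: P(Y=0) = 0.498, P(X|Y=0) = (355/498, 47/166, 1/249) → H(X|Y=0) = 0.89550
  Y=1: P(Y=1) = 0.502, P(X|Y=1) = (63/502, 179/251, 81/502) → H(X|Y=1) = 1.14823
H(X|Y) = 0.498·0.89550 + 0.502·1.14823 = 1.0224 bits

I(X;Y) = H(X) - H(X|Y) = 1.3245 - 1.0224 = 0.3021 bits

Cross-check via I(X;Y) = H(X) + H(Y) - H(X,Y): computing H(Y) from the column sums and H(X,Y) from the 6 cells in the same way gives H(Y) = 1.0000 bits and H(X,Y) = 2.0224 bits, so
I(X;Y) = 1.3245 + 1.0000 - 2.0224 = 0.3021 bits ✓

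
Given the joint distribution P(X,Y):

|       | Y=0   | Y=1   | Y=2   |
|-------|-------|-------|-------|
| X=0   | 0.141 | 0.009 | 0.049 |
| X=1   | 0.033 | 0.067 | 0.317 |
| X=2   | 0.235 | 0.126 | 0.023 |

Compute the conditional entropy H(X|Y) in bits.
1.0911 bits

H(X|Y) = H(X,Y) - H(Y)

H(X,Y) = -Σ_{x,y} P(x,y) log₂ P(x,y). Per-cell terms -P(x,y)·log₂P(x,y):
  X=0: 0.39850, 0.06116, 0.21320
  X=1: 0.16241, 0.26128, 0.52541
  X=2: 0.49098, 0.37655, 0.12517
Sum of the 9 terms: H(X,Y) = 2.61466 bits

Marginal of Y (column sums):
  P(Y=0) = 0.141 + 0.033 + 0.235 = 0.409
  P(Y=1) = 0.009 + 0.067 + 0.126 = 0.202
  P(Y=2) = 0.049 + 0.317 + 0.023 = 0.389
H(Y) = -[0.409·log₂(0.409) + 0.202·log₂(0.202) + 0.389·log₂(0.389)]
  = 0.52754 + 0.46613 + 0.52988 = 1.52355 bits

H(X|Y) = H(X,Y) - H(Y) = 2.61466 - 1.52355 = 1.0911 bits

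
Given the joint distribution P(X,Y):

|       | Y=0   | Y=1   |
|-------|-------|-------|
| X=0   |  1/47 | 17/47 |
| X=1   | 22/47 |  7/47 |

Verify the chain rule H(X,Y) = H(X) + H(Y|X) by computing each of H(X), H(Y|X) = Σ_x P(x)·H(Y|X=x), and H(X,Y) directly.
H(X) = 0.9601 bits, H(Y|X) = 0.6105 bits, H(X,Y) = 1.5706 bits

Marginal of X (row sums):
  P(X=0) = 1/47 + 17/47 = 18/47
  P(X=1) = 22/47 + 7/47 = 29/47
H(X) = -[(18/47)·log₂(18/47) + (29/47)·log₂(29/47)]
  = 0.53030 + 0.42982 = 0.9601 bits

H(Y|X) = Σ_x P(x)·H(Y|X=x):
  X=0: P(X=0) = 18/47, P(Y|X=0) = (1/18, 17/18) → H(Y|X=0) = 0.30954
  X=1: P(X=1) = 29/47, P(Y|X=1) = (22/29, 7/29) → H(Y|X=1) = 0.79733
H(Y|X) = (18/47)·0.30954 + (29/47)·0.79733 = 0.6105 bits

H(X,Y) = -Σ_{x,y} P(x,y) log₂ P(x,y). Per-cell terms -P(x,y)·log₂P(x,y):
  X=0: 0.11818, 0.53066
  X=1: 0.51263, 0.40916
Sum of the 4 terms: H(X,Y) = 1.5706 bits

Chain rule check:
  H(X) + H(Y|X) = 0.9601 + 0.6105 = 1.5706 bits
  H(X,Y) = 1.5706 bits
✓ Chain rule verified.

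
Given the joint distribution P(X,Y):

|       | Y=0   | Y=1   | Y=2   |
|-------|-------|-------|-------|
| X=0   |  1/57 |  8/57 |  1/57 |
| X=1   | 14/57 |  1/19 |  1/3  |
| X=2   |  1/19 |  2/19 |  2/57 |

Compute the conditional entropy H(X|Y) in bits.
1.0109 bits

H(X|Y) = H(X,Y) - H(Y)

H(X,Y) = -Σ_{x,y} P(x,y) log₂ P(x,y). Per-cell terms -P(x,y)·log₂P(x,y):
  X=0: 0.1023, 0.3976, 0.1023
  X=1: 0.4975, 0.2236, 0.5283
  X=2: 0.2236, 0.3419, 0.1696
Sum of the 9 terms: H(X,Y) = 2.5867 bits

Marginal of Y (column sums):
  P(Y=0) = 1/57 + 14/57 + 1/19 = 6/19
  P(Y=1) = 8/57 + 1/19 + 2/19 = 17/57
  P(Y=2) = 1/57 + 1/3 + 2/57 = 22/57
H(Y) = -[(6/19)·log₂(6/19) + (17/57)·log₂(17/57) + (22/57)·log₂(22/57)]
  = 0.5251 + 0.5206 + 0.5301 = 1.5758 bits

H(X|Y) = H(X,Y) - H(Y) = 2.5867 - 1.5758 = 1.0109 bits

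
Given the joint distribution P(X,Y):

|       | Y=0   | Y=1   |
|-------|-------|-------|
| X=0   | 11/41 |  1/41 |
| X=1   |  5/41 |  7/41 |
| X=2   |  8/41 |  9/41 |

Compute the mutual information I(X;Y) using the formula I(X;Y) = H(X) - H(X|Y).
0.1574 bits

I(X;Y) = H(X) - H(X|Y)

Marginal of X (row sums):
  P(X=0) = 11/41 + 1/41 = 12/41
  P(X=1) = 5/41 + 7/41 = 12/41
  P(X=2) = 8/41 + 9/41 = 17/41
H(X) = -[(12/41)·log₂(12/41) + (12/41)·log₂(12/41) + (17/41)·log₂(17/41)]
  = 0.51881 + 0.51881 + 0.52662 = 1.56424 bits

Marginal of Y (column sums):
  P(Y=0) = 11/41 + 5/41 + 8/41 = 24/41
  P(Y=1) = 1/41 + 7/41 + 9/41 = 17/41
H(X|Y) = Σ_y P(y)·H(X|Y=y):
  Y=0: P(Y=0) = 24/41, P(X|Y=0) = (11/24, 5/24, 1/3) → H(X|Y=0) = 1.51565
  Y=1: P(Y=1) = 17/41, P(X|Y=1) = (1/17, 7/17, 9/17) → H(X|Y=1) = 1.25330
H(X|Y) = (24/41)·1.51565 + (17/41)·1.25330 = 1.40687 bits

I(X;Y) = H(X) - H(X|Y) = 1.56424 - 1.40687 = 0.1574 bits

Cross-check via I(X;Y) = H(X) + H(Y) - H(X,Y): computing H(Y) from the column sums and H(X,Y) from the 6 cells in the same way gives H(Y) = 0.97887 bits and H(X,Y) = 2.38574 bits, so
I(X;Y) = 1.56424 + 0.97887 - 2.38574 = 0.1574 bits ✓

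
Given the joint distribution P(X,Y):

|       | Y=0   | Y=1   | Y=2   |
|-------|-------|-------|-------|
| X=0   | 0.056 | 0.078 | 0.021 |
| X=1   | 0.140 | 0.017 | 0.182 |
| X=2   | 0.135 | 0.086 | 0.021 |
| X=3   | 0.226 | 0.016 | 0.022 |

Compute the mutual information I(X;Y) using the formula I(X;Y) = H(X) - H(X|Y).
0.2839 bits

I(X;Y) = H(X) - H(X|Y)

Marginal of X (row sums):
  P(X=0) = 0.056 + 0.078 + 0.021 = 0.155
  P(X=1) = 0.140 + 0.017 + 0.182 = 0.339
  P(X=2) = 0.135 + 0.086 + 0.021 = 0.242
  P(X=3) = 0.226 + 0.016 + 0.022 = 0.264
H(X) = -[0.155·log₂(0.155) + 0.339·log₂(0.339) + 0.242·log₂(0.242) + 0.264·log₂(0.264)]
  = 0.41690 + 0.52906 + 0.49535 + 0.50725 = 1.94856 bits

Marginal of Y (column sums):
  P(Y=0) = 0.056 + 0.140 + 0.135 + 0.226 = 0.557
  P(Y=1) = 0.078 + 0.017 + 0.086 + 0.016 = 0.197
  P(Y=2) = 0.021 + 0.182 + 0.021 + 0.022 = 0.246
H(X|Y) = Σ_y P(y)·H(X|Y=y):
  Y=0: P(Y=0) = 0.557, P(X|Y=0) = (56/557, 140/557, 135/557, 226/557) → H(X|Y=0) = 1.85754
  Y=1: P(Y=1) = 0.197, P(X|Y=1) = (78/197, 17/197, 86/197, 16/197) → H(X|Y=1) = 1.65044
  Y=2: P(Y=2) = 0.246, P(X|Y=2) = (7/82, 91/123, 7/82, 11/123) → H(X|Y=2) = 1.23925
H(X|Y) = 0.557·1.85754 + 0.197·1.65044 + 0.246·1.23925 = 1.66464 bits

I(X;Y) = H(X) - H(X|Y) = 1.94856 - 1.66464 = 0.2839 bits

Cross-check via I(X;Y) = H(X) + H(Y) - H(X,Y): computing H(Y) from the column sums and H(X,Y) from the 12 cells in the same way gives H(Y) = 1.42969 bits and H(X,Y) = 3.09433 bits, so
I(X;Y) = 1.94856 + 1.42969 - 3.09433 = 0.2839 bits ✓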